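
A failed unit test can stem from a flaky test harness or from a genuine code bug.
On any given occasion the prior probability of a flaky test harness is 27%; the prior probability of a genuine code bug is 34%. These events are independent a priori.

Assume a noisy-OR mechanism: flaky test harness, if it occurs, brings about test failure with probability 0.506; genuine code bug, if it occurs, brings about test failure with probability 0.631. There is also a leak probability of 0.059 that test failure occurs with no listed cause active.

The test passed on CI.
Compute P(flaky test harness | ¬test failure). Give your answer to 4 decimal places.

Under noisy-OR, P(test failure | causes) = 1 − (1−0.059)·∏(1−qᵢ) over the active causes.
P(¬test failure) = 0.941×0.73×0.66 + 0.347229×0.73×0.34 + 0.464854×0.27×0.66 + 0.171531×0.27×0.34 = 0.453374 + 0.086182 + 0.082837 + 0.015747 = 0.638140
Restricting to configurations with flaky test harness present: 0.082837 + 0.015747 = 0.098584.
P(flaky test harness | ¬test failure) = 0.098584 / 0.638140 ≈ 0.1545

P(flaky test harness | ¬test failure) ≈ 0.1545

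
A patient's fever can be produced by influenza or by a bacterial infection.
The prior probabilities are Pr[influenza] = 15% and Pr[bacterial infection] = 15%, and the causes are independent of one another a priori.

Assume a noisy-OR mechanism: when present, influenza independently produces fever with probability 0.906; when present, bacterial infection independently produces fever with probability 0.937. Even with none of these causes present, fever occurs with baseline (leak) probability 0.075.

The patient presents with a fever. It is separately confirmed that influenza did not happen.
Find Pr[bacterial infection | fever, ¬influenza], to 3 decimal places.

Pr[bacterial infection | fever, ¬influenza] ≈ 0.689

Under noisy-OR, P(fever | causes) = 1 − (1−0.075)·∏(1−qᵢ) over the active causes.
Weight on bacterial infection=true, given the evidence: 0.941725×0.15 = 0.141259
Denominator P(fever | ¬influenza): 0.075×0.85 + 0.941725×0.15 = 0.205009
P(bacterial infection | fever, ¬influenza) = 0.141259/0.205009 ≈ 0.689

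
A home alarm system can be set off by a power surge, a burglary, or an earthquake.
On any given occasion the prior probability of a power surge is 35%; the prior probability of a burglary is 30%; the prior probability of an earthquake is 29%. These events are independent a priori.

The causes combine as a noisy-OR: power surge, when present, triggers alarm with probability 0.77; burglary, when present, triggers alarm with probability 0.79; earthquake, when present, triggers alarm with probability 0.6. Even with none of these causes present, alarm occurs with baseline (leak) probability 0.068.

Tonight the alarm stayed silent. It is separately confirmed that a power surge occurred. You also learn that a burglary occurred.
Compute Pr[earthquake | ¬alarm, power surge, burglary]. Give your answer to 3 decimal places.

Under noisy-OR, P(alarm | causes) = 1 − (1−0.068)·∏(1−qᵢ) over the active causes.
Enumerate both values of earthquake and weight by the priors:
  P(¬alarm | power surge, burglary) = 0.045016·0.71 + 0.018006·0.29
        = 0.031961 + 0.005222 = 0.037183
Keeping only the earthquake-present terms gives 0.005222, so
  P(earthquake | ¬alarm, power surge, burglary) = 0.005222 / 0.037183 ≈ 0.140

Pr[earthquake | ¬alarm, power surge, burglary] ≈ 0.140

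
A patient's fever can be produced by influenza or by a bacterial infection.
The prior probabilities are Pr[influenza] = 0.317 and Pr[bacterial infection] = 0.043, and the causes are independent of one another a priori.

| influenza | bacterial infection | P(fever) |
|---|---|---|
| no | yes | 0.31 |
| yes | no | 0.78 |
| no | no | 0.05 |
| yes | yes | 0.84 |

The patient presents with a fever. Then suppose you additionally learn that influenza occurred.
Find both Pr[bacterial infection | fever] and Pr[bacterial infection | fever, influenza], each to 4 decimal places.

Pr[bacterial infection | fever] ≈ 0.0709; Pr[bacterial infection | fever, influenza] ≈ 0.0462

P(fever) = 0.05·0.683·0.957 + 0.31·0.683·0.043 + 0.78·0.317·0.957 + 0.84·0.317·0.043 = 0.032682 + 0.009104 + 0.236628 + 0.011450 = 0.289864
Restricting to configurations with bacterial infection present: 0.009104 + 0.011450 = 0.020554.
P(bacterial infection | fever) = 0.020554 / 0.289864 ≈ 0.0709

Now condition on the additional information:
Numerator (weight on configurations with bacterial infection): 0.84·0.043 = 0.036120
Denominator P(fever | influenza): 0.78·0.957 + 0.84·0.043 = 0.782580
P(bacterial infection | fever, influenza) = 0.036120/0.782580 ≈ 0.0462
The drop from 0.0709 to 0.0462 is the explaining-away (discounting) effect.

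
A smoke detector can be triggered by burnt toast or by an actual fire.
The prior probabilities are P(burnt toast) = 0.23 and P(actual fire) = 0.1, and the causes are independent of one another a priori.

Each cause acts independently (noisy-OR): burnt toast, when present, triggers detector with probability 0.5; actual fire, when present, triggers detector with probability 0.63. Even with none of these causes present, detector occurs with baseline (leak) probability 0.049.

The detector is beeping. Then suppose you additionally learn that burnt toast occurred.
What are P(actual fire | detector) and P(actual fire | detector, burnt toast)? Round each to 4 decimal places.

Under noisy-OR, P(detector | causes) = 1 − (1−0.049)·∏(1−qᵢ) over the active causes.
Enumerate the 4 (burnt toast, actual fire) configurations and weight by the priors:
  P(detector) = 0.049·0.77·0.9 + 0.64813·0.77·0.1 + 0.5245·0.23·0.9 + 0.824065·0.23·0.1
        = 0.033957 + 0.049906 + 0.108572 + 0.018953 = 0.211388
Keeping only the actual fire-present terms gives 0.068859, so
  P(actual fire | detector) = 0.068859 / 0.211388 ≈ 0.3257

Now condition on the additional information:
P(detector | burnt toast) = 0.5245*0.9 + 0.824065*0.1 = 0.472050 + 0.082407 = 0.554457
Restricting to configurations with actual fire present: 0.824065*0.1 = 0.082407.
Hence the posterior is 0.082407/0.554457 ≈ 0.1486.
The drop from 0.3257 to 0.1486 is the explaining-away (discounting) effect.

P(actual fire | detector) ≈ 0.3257; P(actual fire | detector, burnt toast) ≈ 0.1486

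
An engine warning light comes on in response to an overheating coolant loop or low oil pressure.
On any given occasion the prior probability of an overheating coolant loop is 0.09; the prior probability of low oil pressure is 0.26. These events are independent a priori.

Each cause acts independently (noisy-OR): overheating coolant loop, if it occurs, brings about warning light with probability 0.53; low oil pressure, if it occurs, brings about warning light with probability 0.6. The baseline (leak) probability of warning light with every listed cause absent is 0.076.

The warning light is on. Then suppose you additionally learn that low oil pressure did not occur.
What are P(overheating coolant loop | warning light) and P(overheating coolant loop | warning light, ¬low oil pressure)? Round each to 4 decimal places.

Under noisy-OR, P(warning light | causes) = 1 − (1−0.076)·∏(1−qᵢ) over the active causes.
Enumerate the 4 (overheating coolant loop, low oil pressure) configurations and weight by the priors:
  P(warning light) = 0.076·0.91·0.74 + 0.6304·0.91·0.26 + 0.56572·0.09·0.74 + 0.826288·0.09·0.26
        = 0.051178 + 0.149153 + 0.037677 + 0.019335 = 0.257343
Keeping only the overheating coolant loop-present terms gives 0.057012, so
  P(overheating coolant loop | warning light) = 0.057012 / 0.257343 ≈ 0.2215

Now also conditioning on low oil pressure≠true:
Enumerate both values of overheating coolant loop and weight by the priors:
  P(warning light | ¬low oil pressure) = 0.076*0.91 + 0.56572*0.09
        = 0.069160 + 0.050915 = 0.120075
Configurations with overheating coolant loop contribute 0.050915, so
  P(overheating coolant loop | warning light, ¬low oil pressure) = 0.050915 / 0.120075 ≈ 0.4240
Ruling out low oil pressure raises the posterior on overheating coolant loop — the flip side of explaining away.

P(overheating coolant loop | warning light) ≈ 0.2215; P(overheating coolant loop | warning light, ¬low oil pressure) ≈ 0.4240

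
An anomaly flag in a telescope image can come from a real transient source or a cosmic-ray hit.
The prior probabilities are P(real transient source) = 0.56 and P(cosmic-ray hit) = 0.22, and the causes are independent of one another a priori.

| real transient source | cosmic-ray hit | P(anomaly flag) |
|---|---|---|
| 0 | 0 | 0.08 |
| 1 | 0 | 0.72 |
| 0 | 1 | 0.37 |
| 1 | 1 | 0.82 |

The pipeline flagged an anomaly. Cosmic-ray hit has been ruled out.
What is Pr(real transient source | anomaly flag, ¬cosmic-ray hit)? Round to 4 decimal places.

Pr(real transient source | anomaly flag, ¬cosmic-ray hit) ≈ 0.9197

Numerator (weight on configurations with real transient source): 0.72×0.56 = 0.403200
The normalizing constant is 0.08×0.44 + 0.72×0.56 = 0.438400
P(real transient source | anomaly flag, ¬cosmic-ray hit) = 0.403200/0.438400 ≈ 0.9197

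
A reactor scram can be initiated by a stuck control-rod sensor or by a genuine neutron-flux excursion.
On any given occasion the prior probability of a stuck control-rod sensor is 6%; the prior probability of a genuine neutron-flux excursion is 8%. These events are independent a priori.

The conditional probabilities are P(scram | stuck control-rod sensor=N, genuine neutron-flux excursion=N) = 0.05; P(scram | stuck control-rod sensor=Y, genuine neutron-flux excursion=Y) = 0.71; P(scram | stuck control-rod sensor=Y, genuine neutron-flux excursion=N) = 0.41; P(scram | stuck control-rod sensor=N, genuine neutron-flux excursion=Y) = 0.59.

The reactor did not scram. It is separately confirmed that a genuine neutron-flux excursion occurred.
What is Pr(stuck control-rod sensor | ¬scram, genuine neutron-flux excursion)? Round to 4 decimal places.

Pr(stuck control-rod sensor | ¬scram, genuine neutron-flux excursion) ≈ 0.0432

For the numerator, keep only stuck control-rod sensor=true terms: 0.29·0.06 = 0.017400
The normalizing constant is 0.41·0.94 + 0.29·0.06 = 0.402800
Posterior = 0.017400 / 0.402800 ≈ 0.0432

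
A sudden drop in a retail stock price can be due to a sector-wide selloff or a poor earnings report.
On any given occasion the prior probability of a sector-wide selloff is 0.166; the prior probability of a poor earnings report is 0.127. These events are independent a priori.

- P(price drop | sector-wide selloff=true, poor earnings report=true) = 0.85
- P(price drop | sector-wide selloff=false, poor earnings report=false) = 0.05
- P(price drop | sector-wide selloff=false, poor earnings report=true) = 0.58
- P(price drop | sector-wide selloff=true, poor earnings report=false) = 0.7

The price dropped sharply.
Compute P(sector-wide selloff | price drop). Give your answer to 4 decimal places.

P(sector-wide selloff | price drop) ≈ 0.5496

Numerator (weight on configurations with sector-wide selloff): 0.101443 + 0.017920 = 0.119363
Normalizer over all consistent configurations: 0.05×0.834×0.873 + 0.58×0.834×0.127 + 0.7×0.166×0.873 + 0.85×0.166×0.127 = 0.217199
P(sector-wide selloff | price drop) = 0.119363/0.217199 ≈ 0.5496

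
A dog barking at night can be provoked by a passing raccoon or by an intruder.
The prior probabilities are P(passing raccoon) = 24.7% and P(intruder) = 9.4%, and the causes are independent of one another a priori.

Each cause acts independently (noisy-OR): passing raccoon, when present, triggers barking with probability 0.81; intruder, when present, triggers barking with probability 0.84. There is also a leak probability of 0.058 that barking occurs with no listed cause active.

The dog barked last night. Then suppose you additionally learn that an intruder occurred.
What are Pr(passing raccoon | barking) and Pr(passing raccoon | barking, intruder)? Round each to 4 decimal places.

Under noisy-OR, P(barking | causes) = 1 − (1−0.058)·∏(1−qᵢ) over the active causes.
Sum P(barking|·) weighted by the priors over the 4 (passing raccoon, intruder) configurations:
  P(barking) = 0.058*0.753*0.906 + 0.84928*0.753*0.094 + 0.82102*0.247*0.906 + 0.971363*0.247*0.094
        = 0.039569 + 0.060114 + 0.183729 + 0.022553 = 0.305965
Configurations with passing raccoon contribute 0.206282, so
  P(passing raccoon | barking) = 0.206282 / 0.305965 ≈ 0.6742

With the extra evidence:
P(barking | intruder) = 0.84928×0.753 + 0.971363×0.247 = 0.639508 + 0.239927 = 0.879435
The passing raccoon-present share is 0.971363×0.247 = 0.239927.
Hence the posterior is 0.239927/0.879435 ≈ 0.2728.
This is intercausal reasoning (explaining away): once intruder accounts for the barking, passing raccoon becomes less likely.

Pr(passing raccoon | barking) ≈ 0.6742; Pr(passing raccoon | barking, intruder) ≈ 0.2728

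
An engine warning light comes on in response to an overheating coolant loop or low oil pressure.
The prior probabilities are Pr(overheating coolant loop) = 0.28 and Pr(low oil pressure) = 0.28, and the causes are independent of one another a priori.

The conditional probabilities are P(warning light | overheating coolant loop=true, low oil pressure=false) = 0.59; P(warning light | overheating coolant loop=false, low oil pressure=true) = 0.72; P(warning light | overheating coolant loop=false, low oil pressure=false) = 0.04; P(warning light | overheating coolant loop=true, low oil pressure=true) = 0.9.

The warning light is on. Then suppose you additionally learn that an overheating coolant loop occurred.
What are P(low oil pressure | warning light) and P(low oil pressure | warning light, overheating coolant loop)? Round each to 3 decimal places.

P(low oil pressure | warning light) ≈ 0.607; P(low oil pressure | warning light, overheating coolant loop) ≈ 0.372

For the numerator, keep only low oil pressure=true terms: 0.145152 + 0.070560 = 0.215712
Normalizer over all consistent configurations: 0.04·0.72·0.72 + 0.72·0.72·0.28 + 0.59·0.28·0.72 + 0.9·0.28·0.28 = 0.355392
P(low oil pressure | warning light) = 0.215712/0.355392 ≈ 0.607

With the extra evidence:
P(warning light | overheating coolant loop) = 0.59×0.72 + 0.9×0.28 = 0.424800 + 0.252000 = 0.676800
Of this, 0.252000 comes from 0.9×0.28 (the low oil pressure=true cases).
So P(low oil pressure | warning light, overheating coolant loop) = 0.252000/0.676800 ≈ 0.372.
The drop from 0.607 to 0.372 is the explaining-away (discounting) effect.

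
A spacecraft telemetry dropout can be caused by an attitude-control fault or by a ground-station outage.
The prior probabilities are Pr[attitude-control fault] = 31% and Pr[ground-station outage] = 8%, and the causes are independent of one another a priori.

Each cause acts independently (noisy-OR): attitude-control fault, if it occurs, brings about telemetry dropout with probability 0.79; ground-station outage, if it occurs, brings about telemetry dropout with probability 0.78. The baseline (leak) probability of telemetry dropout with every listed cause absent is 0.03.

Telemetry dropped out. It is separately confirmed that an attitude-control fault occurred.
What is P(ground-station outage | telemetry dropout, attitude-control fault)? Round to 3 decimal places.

P(ground-station outage | telemetry dropout, attitude-control fault) ≈ 0.094

Under noisy-OR, P(telemetry dropout | causes) = 1 − (1−0.03)·∏(1−qᵢ) over the active causes.
P(telemetry dropout | attitude-control fault) = 0.7963×0.92 + 0.955186×0.08 = 0.732596 + 0.076415 = 0.809011
Of this, 0.076415 comes from 0.955186×0.08 (the ground-station outage=true cases).
So P(ground-station outage | telemetry dropout, attitude-control fault) = 0.076415/0.809011 ≈ 0.094.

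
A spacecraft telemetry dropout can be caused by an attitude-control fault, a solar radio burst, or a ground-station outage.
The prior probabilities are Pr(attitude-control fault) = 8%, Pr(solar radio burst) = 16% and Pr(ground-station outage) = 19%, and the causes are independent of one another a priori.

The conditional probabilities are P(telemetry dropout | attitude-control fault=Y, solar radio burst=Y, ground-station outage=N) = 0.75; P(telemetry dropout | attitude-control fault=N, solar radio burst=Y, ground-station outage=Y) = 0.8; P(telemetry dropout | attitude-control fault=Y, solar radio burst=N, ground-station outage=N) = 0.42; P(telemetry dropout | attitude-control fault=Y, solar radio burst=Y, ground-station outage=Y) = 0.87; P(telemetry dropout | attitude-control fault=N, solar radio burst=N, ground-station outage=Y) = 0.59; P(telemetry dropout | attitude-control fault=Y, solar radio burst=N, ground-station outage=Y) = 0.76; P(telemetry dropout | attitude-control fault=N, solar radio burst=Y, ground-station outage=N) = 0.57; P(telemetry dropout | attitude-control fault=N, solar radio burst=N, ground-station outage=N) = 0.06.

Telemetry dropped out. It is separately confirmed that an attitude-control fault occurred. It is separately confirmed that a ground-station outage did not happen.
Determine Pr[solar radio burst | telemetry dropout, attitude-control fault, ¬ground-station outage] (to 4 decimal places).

Weight on solar radio burst=true, given the evidence: 0.75·0.16 = 0.120000
Normalizer over all consistent configurations: 0.42·0.84 + 0.75·0.16 = 0.472800
Posterior = 0.120000 / 0.472800 ≈ 0.2538

Pr[solar radio burst | telemetry dropout, attitude-control fault, ¬ground-station outage] ≈ 0.2538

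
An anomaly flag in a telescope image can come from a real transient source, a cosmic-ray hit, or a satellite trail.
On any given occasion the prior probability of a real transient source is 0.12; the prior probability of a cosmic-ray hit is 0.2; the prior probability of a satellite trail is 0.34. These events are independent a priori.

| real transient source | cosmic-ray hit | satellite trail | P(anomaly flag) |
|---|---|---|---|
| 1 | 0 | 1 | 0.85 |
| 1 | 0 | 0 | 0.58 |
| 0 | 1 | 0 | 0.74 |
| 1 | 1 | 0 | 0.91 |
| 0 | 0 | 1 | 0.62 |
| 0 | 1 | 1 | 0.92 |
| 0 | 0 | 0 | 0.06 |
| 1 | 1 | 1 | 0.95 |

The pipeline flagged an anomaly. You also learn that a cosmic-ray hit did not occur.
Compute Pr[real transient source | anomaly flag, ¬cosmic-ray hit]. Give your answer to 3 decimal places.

Pr[real transient source | anomaly flag, ¬cosmic-ray hit] ≈ 0.268

P(anomaly flag | ¬cosmic-ray hit) = 0.06·0.88·0.66 + 0.62·0.88·0.34 + 0.58·0.12·0.66 + 0.85·0.12·0.34 = 0.034848 + 0.185504 + 0.045936 + 0.034680 = 0.300968
Restricting to configurations with real transient source present: 0.045936 + 0.034680 = 0.080616.
P(real transient source | anomaly flag, ¬cosmic-ray hit) = 0.080616 / 0.300968 ≈ 0.268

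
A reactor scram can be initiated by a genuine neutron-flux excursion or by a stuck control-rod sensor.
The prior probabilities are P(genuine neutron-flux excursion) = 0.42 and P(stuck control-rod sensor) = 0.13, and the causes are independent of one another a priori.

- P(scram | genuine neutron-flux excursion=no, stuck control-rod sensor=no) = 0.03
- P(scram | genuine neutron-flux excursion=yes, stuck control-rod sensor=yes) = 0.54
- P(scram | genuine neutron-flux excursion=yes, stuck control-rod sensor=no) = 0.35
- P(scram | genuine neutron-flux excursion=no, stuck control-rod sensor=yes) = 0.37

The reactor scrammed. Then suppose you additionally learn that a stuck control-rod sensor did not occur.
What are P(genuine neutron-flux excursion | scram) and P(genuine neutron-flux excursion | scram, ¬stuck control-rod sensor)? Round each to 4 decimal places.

P(genuine neutron-flux excursion | scram) ≈ 0.7853; P(genuine neutron-flux excursion | scram, ¬stuck control-rod sensor) ≈ 0.8942

Numerator (weight on configurations with genuine neutron-flux excursion): 0.127890 + 0.029484 = 0.157374
The normalizing constant is 0.03·0.58·0.87 + 0.37·0.58·0.13 + 0.35·0.42·0.87 + 0.54·0.42·0.13 = 0.200410
P(genuine neutron-flux excursion | scram) = 0.157374/0.200410 ≈ 0.7853

With the extra evidence:
For the numerator, keep only genuine neutron-flux excursion=true terms: 0.35×0.42 = 0.147000
Normalizer over all consistent configurations: 0.03×0.58 + 0.35×0.42 = 0.164400
Posterior = 0.147000 / 0.164400 ≈ 0.8942
With stuck control-rod sensor excluded, genuine neutron-flux excursion must carry more of the explanatory weight for the scram.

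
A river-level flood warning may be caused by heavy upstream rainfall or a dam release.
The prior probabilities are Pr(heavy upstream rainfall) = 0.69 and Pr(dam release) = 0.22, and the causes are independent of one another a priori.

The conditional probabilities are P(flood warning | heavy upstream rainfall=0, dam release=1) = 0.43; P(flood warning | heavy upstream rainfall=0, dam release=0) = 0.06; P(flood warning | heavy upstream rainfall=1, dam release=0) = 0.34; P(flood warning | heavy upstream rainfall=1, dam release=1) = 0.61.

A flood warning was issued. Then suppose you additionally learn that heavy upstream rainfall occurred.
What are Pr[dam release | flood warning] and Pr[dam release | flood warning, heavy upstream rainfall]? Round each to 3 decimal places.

By total probability over the 4 (heavy upstream rainfall, dam release) configurations:
  P(flood warning) = 0.06*0.31*0.78 + 0.43*0.31*0.22 + 0.34*0.69*0.78 + 0.61*0.69*0.22
        = 0.014508 + 0.029326 + 0.182988 + 0.092598 = 0.319420
The terms with dam release present sum to 0.121924, so
  P(dam release | flood warning) = 0.121924 / 0.319420 ≈ 0.382

With the extra evidence:
For the numerator, keep only dam release=true terms: 0.61×0.22 = 0.134200
Denominator P(flood warning | heavy upstream rainfall): 0.34×0.78 + 0.61×0.22 = 0.399400
Posterior = 0.134200 / 0.399400 ≈ 0.336

Pr[dam release | flood warning] ≈ 0.382; Pr[dam release | flood warning, heavy upstream rainfall] ≈ 0.336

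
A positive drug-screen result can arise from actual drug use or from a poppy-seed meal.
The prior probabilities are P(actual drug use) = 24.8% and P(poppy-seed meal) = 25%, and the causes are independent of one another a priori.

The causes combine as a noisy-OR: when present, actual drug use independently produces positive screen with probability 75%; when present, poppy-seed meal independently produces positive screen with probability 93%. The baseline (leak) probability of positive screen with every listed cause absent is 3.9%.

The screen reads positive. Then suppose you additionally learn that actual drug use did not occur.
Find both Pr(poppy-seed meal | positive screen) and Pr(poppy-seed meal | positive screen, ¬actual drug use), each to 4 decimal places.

Under noisy-OR, P(positive screen | causes) = 1 − (1−0.039)·∏(1−qᵢ) over the active causes.
Sum P(positive screen|·) weighted by the priors over the 4 (actual drug use, poppy-seed meal) configurations:
  P(positive screen) = 0.039·0.752·0.75 + 0.93273·0.752·0.25 + 0.75975·0.248·0.75 + 0.983182·0.248·0.25
        = 0.021996 + 0.175353 + 0.141314 + 0.060957 = 0.399620
The terms with poppy-seed meal present sum to 0.236310, so
  P(poppy-seed meal | positive screen) = 0.236310 / 0.399620 ≈ 0.5913

Now also conditioning on actual drug use≠true:
P(positive screen | ¬actual drug use) = 0.039×0.75 + 0.93273×0.25 = 0.029250 + 0.233182 = 0.262432
Restricting to configurations with poppy-seed meal present: 0.93273×0.25 = 0.233182.
Hence the posterior is 0.233182/0.262432 ≈ 0.8885.
Ruling out actual drug use raises the posterior on poppy-seed meal — the flip side of explaining away.

Pr(poppy-seed meal | positive screen) ≈ 0.5913; Pr(poppy-seed meal | positive screen, ¬actual drug use) ≈ 0.8885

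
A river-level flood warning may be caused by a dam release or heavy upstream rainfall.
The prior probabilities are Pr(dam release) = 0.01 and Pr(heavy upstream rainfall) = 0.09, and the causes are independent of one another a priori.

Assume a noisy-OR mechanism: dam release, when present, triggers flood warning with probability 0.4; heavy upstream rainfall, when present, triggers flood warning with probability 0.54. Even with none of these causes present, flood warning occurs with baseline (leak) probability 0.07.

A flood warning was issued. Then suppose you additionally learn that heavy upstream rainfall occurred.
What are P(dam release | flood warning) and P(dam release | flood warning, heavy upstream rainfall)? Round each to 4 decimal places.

P(dam release | flood warning) ≈ 0.0395; P(dam release | flood warning, heavy upstream rainfall) ≈ 0.0130

Under noisy-OR, P(flood warning | causes) = 1 − (1−0.07)·∏(1−qᵢ) over the active causes.
P(flood warning) = 0.07*0.99*0.91 + 0.5722*0.99*0.09 + 0.442*0.01*0.91 + 0.74332*0.01*0.09 = 0.063063 + 0.050983 + 0.004022 + 0.000669 = 0.118737
The dam release-present share is 0.004022 + 0.000669 = 0.004691.
So P(dam release | flood warning) = 0.004691/0.118737 ≈ 0.0395.

Now also conditioning on heavy upstream rainfall=true:
Sum P(flood warning|·) weighted by the priors over both values of dam release:
  P(flood warning | heavy upstream rainfall) = 0.5722×0.99 + 0.74332×0.01
        = 0.566478 + 0.007433 = 0.573911
Keeping only the dam release-present terms gives 0.007433, so
  P(dam release | flood warning, heavy upstream rainfall) = 0.007433 / 0.573911 ≈ 0.0130
— heavy upstream rainfall explains away the evidence for dam release.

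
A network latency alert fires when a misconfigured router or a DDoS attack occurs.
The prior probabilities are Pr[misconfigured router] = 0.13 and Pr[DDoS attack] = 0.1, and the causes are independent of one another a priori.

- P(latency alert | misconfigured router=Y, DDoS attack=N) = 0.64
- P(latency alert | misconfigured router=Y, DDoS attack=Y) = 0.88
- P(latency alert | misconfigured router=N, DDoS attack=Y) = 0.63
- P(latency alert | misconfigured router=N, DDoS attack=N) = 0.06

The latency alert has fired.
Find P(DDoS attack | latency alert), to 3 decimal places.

P(DDoS attack | latency alert) ≈ 0.352

P(latency alert) = 0.06×0.87×0.9 + 0.63×0.87×0.1 + 0.64×0.13×0.9 + 0.88×0.13×0.1 = 0.046980 + 0.054810 + 0.074880 + 0.011440 = 0.188110
Restricting to configurations with DDoS attack present: 0.054810 + 0.011440 = 0.066250.
Hence the posterior is 0.066250/0.188110 ≈ 0.352.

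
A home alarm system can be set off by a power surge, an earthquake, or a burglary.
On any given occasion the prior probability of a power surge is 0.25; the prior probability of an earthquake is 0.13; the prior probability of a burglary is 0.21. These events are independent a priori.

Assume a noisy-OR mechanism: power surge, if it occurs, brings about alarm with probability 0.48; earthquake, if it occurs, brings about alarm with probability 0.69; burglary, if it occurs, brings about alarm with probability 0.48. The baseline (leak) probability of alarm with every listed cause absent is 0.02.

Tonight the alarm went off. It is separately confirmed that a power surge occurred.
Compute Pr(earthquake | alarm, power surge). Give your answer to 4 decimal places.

Under noisy-OR, P(alarm | causes) = 1 − (1−0.02)·∏(1−qᵢ) over the active causes.
Sum P(alarm|·) weighted by the priors over the 4 (earthquake, burglary) configurations:
  P(alarm | power surge) = 0.4904*0.87*0.79 + 0.735008*0.87*0.21 + 0.842024*0.13*0.79 + 0.917852*0.13*0.21
        = 0.337052 + 0.134286 + 0.086476 + 0.025057 = 0.582871
Configurations with earthquake contribute 0.111533, so
  P(earthquake | alarm, power surge) = 0.111533 / 0.582871 ≈ 0.1914

Pr(earthquake | alarm, power surge) ≈ 0.1914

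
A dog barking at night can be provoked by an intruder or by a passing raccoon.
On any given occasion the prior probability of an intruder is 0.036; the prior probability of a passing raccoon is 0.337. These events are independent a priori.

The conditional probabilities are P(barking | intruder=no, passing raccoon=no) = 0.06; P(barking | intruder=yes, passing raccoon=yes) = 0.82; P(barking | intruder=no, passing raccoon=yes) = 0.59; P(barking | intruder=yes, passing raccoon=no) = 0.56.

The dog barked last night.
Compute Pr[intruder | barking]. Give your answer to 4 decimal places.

Pr[intruder | barking] ≈ 0.0920

P(barking) = 0.06×0.964×0.663 + 0.59×0.964×0.337 + 0.56×0.036×0.663 + 0.82×0.036×0.337 = 0.038348 + 0.191672 + 0.013366 + 0.009948 = 0.253334
Restricting to configurations with intruder present: 0.013366 + 0.009948 = 0.023314.
P(intruder | barking) = 0.023314 / 0.253334 ≈ 0.0920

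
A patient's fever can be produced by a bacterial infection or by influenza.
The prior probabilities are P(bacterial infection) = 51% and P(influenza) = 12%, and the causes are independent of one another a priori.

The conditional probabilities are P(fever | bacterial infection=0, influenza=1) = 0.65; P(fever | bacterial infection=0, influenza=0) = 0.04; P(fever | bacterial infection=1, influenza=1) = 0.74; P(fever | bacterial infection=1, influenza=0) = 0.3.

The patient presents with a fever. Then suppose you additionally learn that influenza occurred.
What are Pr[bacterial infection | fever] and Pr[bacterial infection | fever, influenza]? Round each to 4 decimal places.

Pr[bacterial infection | fever] ≈ 0.7644; Pr[bacterial infection | fever, influenza] ≈ 0.5423

Sum P(fever|·) weighted by the priors over the 4 (bacterial infection, influenza) configurations:
  P(fever) = 0.04*0.49*0.88 + 0.65*0.49*0.12 + 0.3*0.51*0.88 + 0.74*0.51*0.12
        = 0.017248 + 0.038220 + 0.134640 + 0.045288 = 0.235396
Configurations with bacterial infection contribute 0.179928, so
  P(bacterial infection | fever) = 0.179928 / 0.235396 ≈ 0.7644

Now condition on the additional information:
Numerator (weight on configurations with bacterial infection): 0.74*0.51 = 0.377400
The normalizing constant is 0.65*0.49 + 0.74*0.51 = 0.695900
Posterior = 0.377400 / 0.695900 ≈ 0.5423
This is intercausal reasoning (explaining away): once influenza accounts for the fever, bacterial infection becomes less likely.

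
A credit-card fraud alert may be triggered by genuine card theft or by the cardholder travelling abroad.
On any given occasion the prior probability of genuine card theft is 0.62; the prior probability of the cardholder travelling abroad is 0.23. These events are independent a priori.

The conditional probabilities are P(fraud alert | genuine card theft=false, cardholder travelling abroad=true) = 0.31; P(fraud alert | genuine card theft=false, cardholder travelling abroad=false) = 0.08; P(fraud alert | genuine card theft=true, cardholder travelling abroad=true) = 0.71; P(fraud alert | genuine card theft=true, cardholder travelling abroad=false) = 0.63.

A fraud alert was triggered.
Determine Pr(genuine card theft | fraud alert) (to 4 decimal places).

Pr(genuine card theft | fraud alert) ≈ 0.8884

P(fraud alert) = 0.08·0.38·0.77 + 0.31·0.38·0.23 + 0.63·0.62·0.77 + 0.71·0.62·0.23 = 0.023408 + 0.027094 + 0.300762 + 0.101246 = 0.452510
The genuine card theft-present share is 0.300762 + 0.101246 = 0.402008.
So P(genuine card theft | fraud alert) = 0.402008/0.452510 ≈ 0.8884.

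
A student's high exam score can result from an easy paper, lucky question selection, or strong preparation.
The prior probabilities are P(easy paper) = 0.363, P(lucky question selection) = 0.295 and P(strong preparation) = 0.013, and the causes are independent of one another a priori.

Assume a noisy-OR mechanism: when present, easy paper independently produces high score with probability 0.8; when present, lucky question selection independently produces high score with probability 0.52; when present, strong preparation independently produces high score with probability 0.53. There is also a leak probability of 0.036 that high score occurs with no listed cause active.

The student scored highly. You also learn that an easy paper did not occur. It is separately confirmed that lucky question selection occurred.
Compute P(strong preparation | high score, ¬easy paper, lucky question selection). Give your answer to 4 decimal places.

P(strong preparation | high score, ¬easy paper, lucky question selection) ≈ 0.0188

Under noisy-OR, P(high score | causes) = 1 − (1−0.036)·∏(1−qᵢ) over the active causes.
Weight on strong preparation=true, given the evidence: 0.782522*0.013 = 0.010173
Denominator P(high score | ¬easy paper, lucky question selection): 0.53728*0.987 + 0.782522*0.013 = 0.540468
Posterior = 0.010173 / 0.540468 ≈ 0.0188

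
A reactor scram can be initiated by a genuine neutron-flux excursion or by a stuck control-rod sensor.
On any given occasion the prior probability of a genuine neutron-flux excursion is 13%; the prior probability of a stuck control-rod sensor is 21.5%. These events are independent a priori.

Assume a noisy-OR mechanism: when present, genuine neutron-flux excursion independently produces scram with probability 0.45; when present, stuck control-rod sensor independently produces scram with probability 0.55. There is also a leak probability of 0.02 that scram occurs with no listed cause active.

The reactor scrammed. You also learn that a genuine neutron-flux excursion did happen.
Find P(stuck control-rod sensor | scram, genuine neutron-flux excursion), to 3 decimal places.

P(stuck control-rod sensor | scram, genuine neutron-flux excursion) ≈ 0.310

Under noisy-OR, P(scram | causes) = 1 − (1−0.02)·∏(1−qᵢ) over the active causes.
Numerator (weight on configurations with stuck control-rod sensor): 0.75745·0.215 = 0.162852
Normalizer over all consistent configurations: 0.461·0.785 + 0.75745·0.215 = 0.524737
P(stuck control-rod sensor | scram, genuine neutron-flux excursion) = 0.162852/0.524737 ≈ 0.310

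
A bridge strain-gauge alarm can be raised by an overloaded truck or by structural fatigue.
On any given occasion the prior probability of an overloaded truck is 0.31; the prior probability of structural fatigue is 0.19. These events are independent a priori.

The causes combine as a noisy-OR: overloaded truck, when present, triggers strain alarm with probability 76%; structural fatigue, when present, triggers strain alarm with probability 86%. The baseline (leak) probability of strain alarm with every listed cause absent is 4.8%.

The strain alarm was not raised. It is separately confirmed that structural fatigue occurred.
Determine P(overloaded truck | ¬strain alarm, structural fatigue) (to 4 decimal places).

P(overloaded truck | ¬strain alarm, structural fatigue) ≈ 0.0973

Under noisy-OR, P(strain alarm | causes) = 1 − (1−0.048)·∏(1−qᵢ) over the active causes.
P(¬strain alarm | structural fatigue) = 0.13328×0.69 + 0.031987×0.31 = 0.091963 + 0.009916 = 0.101879
Restricting to configurations with overloaded truck present: 0.031987×0.31 = 0.009916.
So P(overloaded truck | ¬strain alarm, structural fatigue) = 0.009916/0.101879 ≈ 0.0973.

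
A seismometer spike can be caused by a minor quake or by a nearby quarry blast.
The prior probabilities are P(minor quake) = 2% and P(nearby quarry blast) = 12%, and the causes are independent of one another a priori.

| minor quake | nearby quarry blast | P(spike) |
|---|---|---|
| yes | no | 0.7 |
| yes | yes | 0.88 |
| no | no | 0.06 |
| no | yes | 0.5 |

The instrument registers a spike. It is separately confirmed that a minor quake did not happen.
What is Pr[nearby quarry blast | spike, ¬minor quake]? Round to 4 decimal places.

Pr[nearby quarry blast | spike, ¬minor quake] ≈ 0.5319

By total probability over both values of nearby quarry blast:
  P(spike | ¬minor quake) = 0.06·0.88 + 0.5·0.12
        = 0.052800 + 0.060000 = 0.112800
Configurations with nearby quarry blast contribute 0.060000, so
  P(nearby quarry blast | spike, ¬minor quake) = 0.060000 / 0.112800 ≈ 0.5319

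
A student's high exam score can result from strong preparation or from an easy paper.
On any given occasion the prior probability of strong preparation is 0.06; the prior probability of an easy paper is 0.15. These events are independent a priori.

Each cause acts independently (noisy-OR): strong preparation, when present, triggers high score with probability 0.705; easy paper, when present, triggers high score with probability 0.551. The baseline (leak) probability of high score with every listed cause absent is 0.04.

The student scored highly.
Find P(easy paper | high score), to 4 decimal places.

P(easy paper | high score) ≈ 0.5625

Under noisy-OR, P(high score | causes) = 1 − (1−0.04)·∏(1−qᵢ) over the active causes.
P(high score) = 0.04·0.94·0.85 + 0.56896·0.94·0.15 + 0.7168·0.06·0.85 + 0.872843·0.06·0.15 = 0.031960 + 0.080223 + 0.036557 + 0.007856 = 0.156596
The easy paper-present share is 0.080223 + 0.007856 = 0.088079.
P(easy paper | high score) = 0.088079 / 0.156596 ≈ 0.5625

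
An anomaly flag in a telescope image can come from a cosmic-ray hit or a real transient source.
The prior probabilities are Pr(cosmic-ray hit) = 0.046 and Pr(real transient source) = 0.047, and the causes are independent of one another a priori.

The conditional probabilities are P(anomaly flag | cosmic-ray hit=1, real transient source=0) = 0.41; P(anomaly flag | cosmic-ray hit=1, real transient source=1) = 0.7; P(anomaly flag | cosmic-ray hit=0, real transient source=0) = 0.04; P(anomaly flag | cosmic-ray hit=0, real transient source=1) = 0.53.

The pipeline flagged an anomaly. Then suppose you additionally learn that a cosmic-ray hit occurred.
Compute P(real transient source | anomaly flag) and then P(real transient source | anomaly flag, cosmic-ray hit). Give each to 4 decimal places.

Sum P(anomaly flag|·) weighted by the priors over the 4 (cosmic-ray hit, real transient source) configurations:
  P(anomaly flag) = 0.04*0.954*0.953 + 0.53*0.954*0.047 + 0.41*0.046*0.953 + 0.7*0.046*0.047
        = 0.036366 + 0.023764 + 0.017974 + 0.001513 = 0.079617
Configurations with real transient source contribute 0.025277, so
  P(real transient source | anomaly flag) = 0.025277 / 0.079617 ≈ 0.3175

With the extra evidence:
P(anomaly flag | cosmic-ray hit) = 0.41*0.953 + 0.7*0.047 = 0.390730 + 0.032900 = 0.423630
Of this, 0.032900 comes from 0.7*0.047 (the real transient source=true cases).
So P(real transient source | anomaly flag, cosmic-ray hit) = 0.032900/0.423630 ≈ 0.0777.
This is intercausal reasoning (explaining away): once cosmic-ray hit accounts for the anomaly flag, real transient source becomes less likely.

P(real transient source | anomaly flag) ≈ 0.3175; P(real transient source | anomaly flag, cosmic-ray hit) ≈ 0.0777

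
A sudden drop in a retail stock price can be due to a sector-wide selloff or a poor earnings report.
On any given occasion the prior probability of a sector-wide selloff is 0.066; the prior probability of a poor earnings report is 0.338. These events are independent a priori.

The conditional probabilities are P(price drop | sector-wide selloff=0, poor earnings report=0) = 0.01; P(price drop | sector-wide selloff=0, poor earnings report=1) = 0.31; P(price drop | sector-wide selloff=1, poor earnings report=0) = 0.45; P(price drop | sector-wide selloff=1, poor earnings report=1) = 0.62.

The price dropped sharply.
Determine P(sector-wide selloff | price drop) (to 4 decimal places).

Enumerate the 4 (sector-wide selloff, poor earnings report) configurations and weight by the priors:
  P(price drop) = 0.01*0.934*0.662 + 0.31*0.934*0.338 + 0.45*0.066*0.662 + 0.62*0.066*0.338
        = 0.006183 + 0.097865 + 0.019661 + 0.013831 = 0.137540
Configurations with sector-wide selloff contribute 0.033492, so
  P(sector-wide selloff | price drop) = 0.033492 / 0.137540 ≈ 0.2435

P(sector-wide selloff | price drop) ≈ 0.2435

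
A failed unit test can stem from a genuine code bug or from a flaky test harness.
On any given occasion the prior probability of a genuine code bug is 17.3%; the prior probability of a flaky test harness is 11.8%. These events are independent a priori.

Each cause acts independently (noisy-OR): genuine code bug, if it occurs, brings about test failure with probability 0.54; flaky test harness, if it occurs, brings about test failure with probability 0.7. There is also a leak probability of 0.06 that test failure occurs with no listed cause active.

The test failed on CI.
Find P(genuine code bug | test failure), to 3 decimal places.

P(genuine code bug | test failure) ≈ 0.478

Under noisy-OR, P(test failure | causes) = 1 − (1−0.06)·∏(1−qᵢ) over the active causes.
By total probability over the 4 (genuine code bug, flaky test harness) configurations:
  P(test failure) = 0.06×0.827×0.882 + 0.718×0.827×0.118 + 0.5676×0.173×0.882 + 0.87028×0.173×0.118
        = 0.043765 + 0.070067 + 0.086608 + 0.017766 = 0.218206
Configurations with genuine code bug contribute 0.104374, so
  P(genuine code bug | test failure) = 0.104374 / 0.218206 ≈ 0.478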